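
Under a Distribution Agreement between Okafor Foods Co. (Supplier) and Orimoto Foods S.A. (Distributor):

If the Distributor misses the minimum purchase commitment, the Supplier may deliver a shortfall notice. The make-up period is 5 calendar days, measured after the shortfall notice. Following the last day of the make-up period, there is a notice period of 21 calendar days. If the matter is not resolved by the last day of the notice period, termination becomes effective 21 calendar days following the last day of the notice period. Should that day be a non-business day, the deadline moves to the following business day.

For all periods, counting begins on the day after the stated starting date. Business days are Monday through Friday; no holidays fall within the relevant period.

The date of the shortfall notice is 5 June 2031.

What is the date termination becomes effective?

22 July 2031

The last day of the make-up period: 5 June 2031 + 5 days = 10 June 2031.
Adding 21 calendar days to 10 June 2031 gives 1 July 2031, which is the last day of the notice period.
The date termination becomes effective: 1 July 2031 + 21 days = 22 July 2031. 22 July 2031 is a Tuesday, so no roll-forward applies.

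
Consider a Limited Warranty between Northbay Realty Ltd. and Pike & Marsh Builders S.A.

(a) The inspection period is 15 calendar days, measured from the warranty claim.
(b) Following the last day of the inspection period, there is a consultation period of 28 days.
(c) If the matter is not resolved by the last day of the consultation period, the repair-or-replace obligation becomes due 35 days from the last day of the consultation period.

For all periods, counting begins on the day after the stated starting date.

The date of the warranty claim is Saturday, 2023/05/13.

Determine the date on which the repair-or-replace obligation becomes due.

The last day of the inspection period: 15 calendar days after 2023/05/13 is 2023/05/28.
The last day of the consultation period: 2023/05/28 + 28 days = 2023/06/25.
The date on which the repair-or-replace obligation becomes due: 35 calendar days after 2023/06/25 is 2023/07/30.

2023/07/30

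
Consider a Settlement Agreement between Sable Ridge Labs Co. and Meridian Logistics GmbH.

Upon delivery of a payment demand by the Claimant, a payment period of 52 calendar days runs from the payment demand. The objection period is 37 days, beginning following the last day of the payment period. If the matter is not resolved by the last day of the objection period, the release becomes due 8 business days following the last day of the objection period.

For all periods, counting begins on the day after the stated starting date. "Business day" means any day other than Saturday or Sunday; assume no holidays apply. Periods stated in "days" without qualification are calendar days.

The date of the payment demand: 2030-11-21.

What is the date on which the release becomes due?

2031-02-28

Adding 52 calendar days to 2030-11-21 gives 2031-01-12, which is the last day of the payment period.
The last day of the objection period: 37 calendar days after 2031-01-12 is 2031-02-18.
The date on which the release becomes due: counting 8 business days from Tuesday, 2031-02-18 (Feb 19, Feb 20, Feb 21, Feb 24, Feb 25, Feb 26, Feb 27, Feb 28, skipping weekends) reaches Friday, 2031-02-28.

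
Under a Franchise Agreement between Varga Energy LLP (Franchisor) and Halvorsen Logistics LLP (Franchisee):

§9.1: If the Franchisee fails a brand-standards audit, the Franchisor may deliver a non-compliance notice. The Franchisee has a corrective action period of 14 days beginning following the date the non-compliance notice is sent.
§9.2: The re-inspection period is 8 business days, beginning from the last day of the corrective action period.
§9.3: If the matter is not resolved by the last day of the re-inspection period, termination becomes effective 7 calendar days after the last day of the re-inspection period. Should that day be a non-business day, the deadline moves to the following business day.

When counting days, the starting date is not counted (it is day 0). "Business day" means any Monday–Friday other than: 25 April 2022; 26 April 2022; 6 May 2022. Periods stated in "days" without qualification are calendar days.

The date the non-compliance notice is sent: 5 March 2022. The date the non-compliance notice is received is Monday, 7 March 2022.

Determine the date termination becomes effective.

The last day of the corrective action period: 14 calendar days after 5 March 2022 is 19 March 2022.
From Saturday, 19 March 2022, 8 business days (Mar 21, Mar 22, Mar 23, Mar 24, Mar 25, Mar 28, Mar 29, Mar 30, skipping weekends) brings us to Wednesday, 30 March 2022, which is the last day of the re-inspection period.
The date termination becomes effective: 30 March 2022 + 7 days = 6 April 2022. 6 April 2022 is a Wednesday and is not a listed holiday, so no roll-forward applies.

6 April 2022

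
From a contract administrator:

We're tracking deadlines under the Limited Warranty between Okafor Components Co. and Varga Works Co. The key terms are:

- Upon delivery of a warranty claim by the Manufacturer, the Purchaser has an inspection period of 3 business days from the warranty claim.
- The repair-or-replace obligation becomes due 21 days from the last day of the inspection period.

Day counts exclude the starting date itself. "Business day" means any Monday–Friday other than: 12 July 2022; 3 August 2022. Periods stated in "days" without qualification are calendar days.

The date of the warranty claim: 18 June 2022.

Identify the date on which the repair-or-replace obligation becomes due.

13 July 2022

The last day of the inspection period: 3 business days after Saturday, 18 June 2022, skipping weekends — Jun 20, Jun 21, Jun 22 — lands on Wednesday, 22 June 2022.
Adding 21 calendar days to 22 June 2022 gives 13 July 2022, which is the date on which the repair-or-replace obligation becomes due.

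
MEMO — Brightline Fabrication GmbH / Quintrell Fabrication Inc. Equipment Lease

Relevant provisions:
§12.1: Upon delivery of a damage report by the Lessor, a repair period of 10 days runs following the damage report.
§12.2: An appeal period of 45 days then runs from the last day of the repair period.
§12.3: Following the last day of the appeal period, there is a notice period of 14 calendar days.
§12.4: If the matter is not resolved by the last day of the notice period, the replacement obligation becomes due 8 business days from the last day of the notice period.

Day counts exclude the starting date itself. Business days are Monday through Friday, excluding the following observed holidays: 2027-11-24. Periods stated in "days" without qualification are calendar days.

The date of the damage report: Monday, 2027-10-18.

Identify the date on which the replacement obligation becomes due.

2028-01-05

Adding 10 calendar days to 2027-10-18 gives 2027-10-28, which is the last day of the repair period.
The last day of the appeal period: 2027-10-28 + 45 days = 2027-12-12.
The last day of the notice period: 14 calendar days after 2027-12-12 is 2027-12-26.
From Sunday, 2027-12-26, 8 business days (Dec 27, Dec 28, Dec 29, Dec 30, Dec 31, Jan 3, Jan 4, Jan 5, skipping weekends) brings us to Wednesday, 2028-01-05, which is the date on which the replacement obligation becomes due.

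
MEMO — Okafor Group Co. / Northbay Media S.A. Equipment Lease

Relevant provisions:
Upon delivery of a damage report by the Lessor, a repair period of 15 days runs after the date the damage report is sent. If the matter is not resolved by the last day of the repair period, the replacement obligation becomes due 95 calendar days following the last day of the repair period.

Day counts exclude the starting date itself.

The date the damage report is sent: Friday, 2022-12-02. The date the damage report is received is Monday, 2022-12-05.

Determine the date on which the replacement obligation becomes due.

The last day of the repair period: 2022-12-02 + 15 days = 2022-12-17.
The date on which the replacement obligation becomes due: 2022-12-17 + 95 days = 2023-03-22.

2023-03-22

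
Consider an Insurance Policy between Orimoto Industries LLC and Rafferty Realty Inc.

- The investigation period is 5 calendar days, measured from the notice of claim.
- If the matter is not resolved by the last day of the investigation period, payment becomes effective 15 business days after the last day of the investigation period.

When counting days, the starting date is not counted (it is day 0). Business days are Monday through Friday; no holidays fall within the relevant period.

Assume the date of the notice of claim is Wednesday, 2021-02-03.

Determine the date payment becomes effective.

The last day of the investigation period: 2021-02-03 + 5 days = 2021-02-08.
The date payment becomes effective: counting 15 business days from Monday, 2021-02-08 (Feb 9, Feb 10, Feb 11, Feb 12, …, Feb 25, Feb 26, Mar 1, skipping weekends) reaches Monday, 2021-03-01.

2021-03-01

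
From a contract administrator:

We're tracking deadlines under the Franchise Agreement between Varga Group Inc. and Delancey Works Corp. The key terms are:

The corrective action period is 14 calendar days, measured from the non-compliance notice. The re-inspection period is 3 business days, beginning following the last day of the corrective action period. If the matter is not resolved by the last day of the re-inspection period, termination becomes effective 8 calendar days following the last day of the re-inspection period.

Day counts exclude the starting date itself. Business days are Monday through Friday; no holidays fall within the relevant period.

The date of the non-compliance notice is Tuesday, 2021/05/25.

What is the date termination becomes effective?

The last day of the corrective action period: 2021/05/25 + 14 days = 2021/06/08.
From Tuesday, 2021/06/08, 3 business days (Jun 9, Jun 10, Jun 11, skipping weekends) brings us to Friday, 2021/06/11, which is the last day of the re-inspection period.
Adding 8 calendar days to 2021/06/11 gives 2021/06/19, which is the date termination becomes effective.

2021/06/19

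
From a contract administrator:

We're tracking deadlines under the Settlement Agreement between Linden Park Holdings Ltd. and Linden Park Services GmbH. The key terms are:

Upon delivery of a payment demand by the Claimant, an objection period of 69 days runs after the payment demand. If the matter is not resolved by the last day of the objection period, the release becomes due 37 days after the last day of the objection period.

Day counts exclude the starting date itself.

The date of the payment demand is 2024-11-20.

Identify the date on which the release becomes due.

The last day of the objection period: 2024-11-20 + 69 days = 2025-01-28.
The date on which the release becomes due: 2025-01-28 + 37 days = 2025-03-06.

2025-03-06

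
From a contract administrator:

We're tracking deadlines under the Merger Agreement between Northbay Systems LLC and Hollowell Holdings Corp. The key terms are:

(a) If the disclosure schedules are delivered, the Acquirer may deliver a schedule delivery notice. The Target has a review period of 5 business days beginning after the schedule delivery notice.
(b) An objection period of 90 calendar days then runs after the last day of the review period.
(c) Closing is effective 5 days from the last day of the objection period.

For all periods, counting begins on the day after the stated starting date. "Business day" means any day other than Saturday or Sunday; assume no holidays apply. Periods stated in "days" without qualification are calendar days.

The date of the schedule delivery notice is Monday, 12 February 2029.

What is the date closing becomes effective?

The last day of the review period: counting 5 business days from Monday, 12 February 2029 (Feb 13, Feb 14, Feb 15, Feb 16, Feb 19, skipping weekends) reaches Monday, 19 February 2029.
The last day of the objection period: 90 calendar days after 19 February 2029 is 20 May 2029.
Adding 5 calendar days to 20 May 2029 gives 25 May 2029, which is the date closing becomes effective.

25 May 2029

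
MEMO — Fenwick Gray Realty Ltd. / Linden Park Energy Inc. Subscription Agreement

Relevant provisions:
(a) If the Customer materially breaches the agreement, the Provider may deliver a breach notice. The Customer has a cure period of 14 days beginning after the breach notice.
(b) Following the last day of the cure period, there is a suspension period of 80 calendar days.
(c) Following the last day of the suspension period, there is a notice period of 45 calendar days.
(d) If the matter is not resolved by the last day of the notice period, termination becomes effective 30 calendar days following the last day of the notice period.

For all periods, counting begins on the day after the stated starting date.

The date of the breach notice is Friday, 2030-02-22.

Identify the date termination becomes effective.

The last day of the cure period: 2030-02-22 + 14 days = 2030-03-08.
The last day of the suspension period: 2030-03-08 + 80 days = 2030-05-27.
The last day of the notice period: 45 calendar days after 2030-05-27 is 2030-07-11.
The date termination becomes effective: 30 calendar days after 2030-07-11 is 2030-08-10.

2030-08-10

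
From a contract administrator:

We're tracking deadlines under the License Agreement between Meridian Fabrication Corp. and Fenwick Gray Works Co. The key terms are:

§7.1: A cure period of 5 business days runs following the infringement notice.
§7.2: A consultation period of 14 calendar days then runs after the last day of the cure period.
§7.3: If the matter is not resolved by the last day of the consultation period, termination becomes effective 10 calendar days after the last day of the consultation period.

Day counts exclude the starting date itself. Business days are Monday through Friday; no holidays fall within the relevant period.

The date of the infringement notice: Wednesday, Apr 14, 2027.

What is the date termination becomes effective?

The last day of the cure period: counting 5 business days from Wednesday, Apr 14, 2027 (Apr 15, Apr 16, Apr 19, Apr 20, Apr 21, skipping weekends) reaches Wednesday, Apr 21, 2027.
The last day of the consultation period: Apr 21, 2027 + 14 days = May 5, 2027.
The date termination becomes effective: May 5, 2027 + 10 days = May 15, 2027.

May 15, 2027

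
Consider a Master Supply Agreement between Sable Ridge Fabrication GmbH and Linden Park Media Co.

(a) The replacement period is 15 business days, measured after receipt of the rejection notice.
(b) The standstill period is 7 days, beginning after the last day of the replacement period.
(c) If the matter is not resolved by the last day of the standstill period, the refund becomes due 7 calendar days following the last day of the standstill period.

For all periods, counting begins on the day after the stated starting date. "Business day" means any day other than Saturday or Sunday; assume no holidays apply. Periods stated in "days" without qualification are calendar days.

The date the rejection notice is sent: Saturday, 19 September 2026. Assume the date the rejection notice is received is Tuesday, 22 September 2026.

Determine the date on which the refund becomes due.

The last day of the replacement period: 15 business days after Tuesday, 22 September 2026, skipping weekends — Sep 23, Sep 24, Sep 25, Sep 28, …, Oct 9, Oct 12, Oct 13 — lands on Tuesday, 13 October 2026.
Adding 7 calendar days to 13 October 2026 gives 20 October 2026, which is the last day of the standstill period.
The date on which the refund becomes due: 7 calendar days after 20 October 2026 is 27 October 2026.

27 October 2026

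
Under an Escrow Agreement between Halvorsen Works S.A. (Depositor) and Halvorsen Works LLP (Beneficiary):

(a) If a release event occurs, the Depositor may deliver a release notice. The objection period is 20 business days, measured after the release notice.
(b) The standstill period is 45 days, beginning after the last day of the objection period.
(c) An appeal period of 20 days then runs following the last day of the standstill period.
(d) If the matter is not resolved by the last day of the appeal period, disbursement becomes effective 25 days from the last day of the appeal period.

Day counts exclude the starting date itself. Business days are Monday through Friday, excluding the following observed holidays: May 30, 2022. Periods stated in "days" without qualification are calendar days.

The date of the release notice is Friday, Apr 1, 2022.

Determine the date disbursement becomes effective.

The last day of the objection period: counting 20 business days from Friday, Apr 1, 2022 (Apr 4, Apr 5, Apr 6, Apr 7, …, Apr 27, Apr 28, Apr 29, skipping weekends) reaches Friday, Apr 29, 2022.
The last day of the standstill period: 45 calendar days after Apr 29, 2022 is Jun 13, 2022.
The last day of the appeal period: Jun 13, 2022 + 20 days = Jul 3, 2022.
Adding 25 calendar days to Jul 3, 2022 gives Jul 28, 2022, which is the date disbursement becomes effective.

Jul 28, 2022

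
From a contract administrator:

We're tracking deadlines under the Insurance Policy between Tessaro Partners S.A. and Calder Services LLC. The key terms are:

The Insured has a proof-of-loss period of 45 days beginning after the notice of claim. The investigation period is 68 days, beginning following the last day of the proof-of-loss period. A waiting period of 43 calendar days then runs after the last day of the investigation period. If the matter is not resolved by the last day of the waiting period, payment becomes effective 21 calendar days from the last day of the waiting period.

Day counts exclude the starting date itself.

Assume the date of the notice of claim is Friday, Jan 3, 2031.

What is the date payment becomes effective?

The last day of the proof-of-loss period: 45 calendar days after Jan 3, 2031 is Feb 17, 2031.
The last day of the investigation period: Feb 17, 2031 + 68 days = Apr 26, 2031.
The last day of the waiting period: 43 calendar days after Apr 26, 2031 is Jun 8, 2031.
Adding 21 calendar days to Jun 8, 2031 gives Jun 29, 2031, which is the date payment becomes effective.

Jun 29, 2031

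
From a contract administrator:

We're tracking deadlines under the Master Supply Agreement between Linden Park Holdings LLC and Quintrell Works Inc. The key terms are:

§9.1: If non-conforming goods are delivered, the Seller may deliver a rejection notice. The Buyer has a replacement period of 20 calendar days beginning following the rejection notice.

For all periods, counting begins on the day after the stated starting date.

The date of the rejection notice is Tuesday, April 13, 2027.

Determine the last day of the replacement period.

May 3, 2027

The last day of the replacement period: April 13, 2027 + 20 days = May 3, 2027.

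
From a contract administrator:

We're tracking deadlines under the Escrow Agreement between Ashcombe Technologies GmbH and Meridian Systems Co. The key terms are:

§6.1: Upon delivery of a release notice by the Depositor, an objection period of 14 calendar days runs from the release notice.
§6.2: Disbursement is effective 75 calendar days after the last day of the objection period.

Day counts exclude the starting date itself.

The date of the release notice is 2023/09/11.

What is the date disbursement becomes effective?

Adding 14 calendar days to 2023/09/11 gives 2023/09/25, which is the last day of the objection period.
The date disbursement becomes effective: 2023/09/25 + 75 days = 2023/12/09.

2023/12/09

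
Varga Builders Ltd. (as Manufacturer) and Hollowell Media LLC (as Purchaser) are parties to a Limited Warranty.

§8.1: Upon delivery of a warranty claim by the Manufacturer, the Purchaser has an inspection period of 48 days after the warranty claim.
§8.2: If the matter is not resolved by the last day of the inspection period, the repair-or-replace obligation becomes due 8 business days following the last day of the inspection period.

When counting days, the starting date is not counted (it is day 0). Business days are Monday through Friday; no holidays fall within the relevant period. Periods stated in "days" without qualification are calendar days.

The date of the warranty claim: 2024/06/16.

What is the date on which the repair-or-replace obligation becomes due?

2024/08/14

The last day of the inspection period: 2024/06/16 + 48 days = 2024/08/03.
The date on which the repair-or-replace obligation becomes due: 8 business days after Saturday, 2024/08/03, skipping weekends — Aug 5, Aug 6, Aug 7, Aug 8, Aug 9, Aug 12, Aug 13, Aug 14 — lands on Wednesday, 2024/08/14.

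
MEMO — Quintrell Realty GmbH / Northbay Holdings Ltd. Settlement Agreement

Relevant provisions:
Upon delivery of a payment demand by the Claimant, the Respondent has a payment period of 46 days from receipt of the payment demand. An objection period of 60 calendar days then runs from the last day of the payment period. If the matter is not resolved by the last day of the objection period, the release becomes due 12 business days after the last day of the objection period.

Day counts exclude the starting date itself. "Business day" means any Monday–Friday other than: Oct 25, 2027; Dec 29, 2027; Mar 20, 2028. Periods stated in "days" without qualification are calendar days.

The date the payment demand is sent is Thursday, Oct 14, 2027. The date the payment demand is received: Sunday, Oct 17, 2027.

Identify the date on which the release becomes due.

Feb 16, 2028

Adding 46 calendar days to Oct 17, 2027 gives Dec 2, 2027, which is the last day of the payment period.
The last day of the objection period: Dec 2, 2027 + 60 days = Jan 31, 2028.
The date on which the release becomes due: counting 12 business days from Monday, Jan 31, 2028 (Feb 1, Feb 2, Feb 3, Feb 4, …, Feb 14, Feb 15, Feb 16, skipping weekends) reaches Wednesday, Feb 16, 2028.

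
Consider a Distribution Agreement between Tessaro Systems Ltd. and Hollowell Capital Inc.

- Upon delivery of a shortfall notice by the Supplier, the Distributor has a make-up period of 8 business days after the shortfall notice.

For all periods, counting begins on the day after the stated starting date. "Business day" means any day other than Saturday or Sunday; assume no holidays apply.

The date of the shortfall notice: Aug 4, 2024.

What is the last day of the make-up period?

The last day of the make-up period: counting 8 business days from Sunday, Aug 4, 2024 (Aug 5, Aug 6, Aug 7, Aug 8, Aug 9, Aug 12, Aug 13, Aug 14, skipping weekends) reaches Wednesday, Aug 14, 2024.

Aug 14, 2024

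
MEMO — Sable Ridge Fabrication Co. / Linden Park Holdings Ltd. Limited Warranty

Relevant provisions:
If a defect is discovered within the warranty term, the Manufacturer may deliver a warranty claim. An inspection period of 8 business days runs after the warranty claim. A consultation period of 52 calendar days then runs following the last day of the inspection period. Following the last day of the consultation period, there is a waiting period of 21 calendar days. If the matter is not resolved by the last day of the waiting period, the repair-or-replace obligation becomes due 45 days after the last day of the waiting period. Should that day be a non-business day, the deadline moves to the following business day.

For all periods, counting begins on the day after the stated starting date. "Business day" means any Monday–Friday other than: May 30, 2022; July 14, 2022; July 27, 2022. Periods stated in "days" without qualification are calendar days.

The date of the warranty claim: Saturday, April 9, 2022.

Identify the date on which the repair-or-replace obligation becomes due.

August 16, 2022

The last day of the inspection period: counting 8 business days from Saturday, April 9, 2022 (Apr 11, Apr 12, Apr 13, Apr 14, Apr 15, Apr 18, Apr 19, Apr 20, skipping weekends) reaches Wednesday, April 20, 2022.
The last day of the consultation period: April 20, 2022 + 52 days = June 11, 2022.
The last day of the waiting period: June 11, 2022 + 21 days = July 2, 2022.
The date on which the repair-or-replace obligation becomes due: 45 calendar days after July 2, 2022 is August 16, 2022. August 16, 2022 is a Tuesday and is not a listed holiday, so no roll-forward applies.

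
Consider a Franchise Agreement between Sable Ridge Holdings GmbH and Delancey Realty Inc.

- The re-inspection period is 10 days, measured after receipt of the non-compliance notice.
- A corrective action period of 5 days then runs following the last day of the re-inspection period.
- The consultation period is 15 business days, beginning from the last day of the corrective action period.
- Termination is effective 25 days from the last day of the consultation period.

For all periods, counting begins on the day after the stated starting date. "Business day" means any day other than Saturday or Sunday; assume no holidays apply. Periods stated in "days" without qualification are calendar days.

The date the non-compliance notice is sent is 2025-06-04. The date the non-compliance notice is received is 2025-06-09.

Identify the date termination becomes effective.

The last day of the re-inspection period: 2025-06-09 + 10 days = 2025-06-19.
The last day of the corrective action period: 2025-06-19 + 5 days = 2025-06-24.
From Tuesday, 2025-06-24, 15 business days (Jun 25, Jun 26, Jun 27, Jun 30, …, Jul 11, Jul 14, Jul 15, skipping weekends) brings us to Tuesday, 2025-07-15, which is the last day of the consultation period.
The date termination becomes effective: 25 calendar days after 2025-07-15 is 2025-08-09.

2025-08-09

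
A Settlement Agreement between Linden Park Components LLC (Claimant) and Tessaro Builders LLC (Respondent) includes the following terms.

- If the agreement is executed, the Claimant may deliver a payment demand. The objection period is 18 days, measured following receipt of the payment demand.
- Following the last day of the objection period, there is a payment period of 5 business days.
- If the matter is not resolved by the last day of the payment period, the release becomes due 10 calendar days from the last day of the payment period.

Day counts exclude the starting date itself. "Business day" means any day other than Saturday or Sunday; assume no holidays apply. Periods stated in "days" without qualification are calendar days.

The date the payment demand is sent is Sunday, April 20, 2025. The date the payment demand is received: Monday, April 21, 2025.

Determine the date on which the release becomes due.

The last day of the objection period: 18 calendar days after April 21, 2025 is May 9, 2025.
From Friday, May 9, 2025, 5 business days (May 12, May 13, May 14, May 15, May 16, skipping weekends) brings us to Friday, May 16, 2025, which is the last day of the payment period.
The date on which the release becomes due: 10 calendar days after May 16, 2025 is May 26, 2025.

May 26, 2025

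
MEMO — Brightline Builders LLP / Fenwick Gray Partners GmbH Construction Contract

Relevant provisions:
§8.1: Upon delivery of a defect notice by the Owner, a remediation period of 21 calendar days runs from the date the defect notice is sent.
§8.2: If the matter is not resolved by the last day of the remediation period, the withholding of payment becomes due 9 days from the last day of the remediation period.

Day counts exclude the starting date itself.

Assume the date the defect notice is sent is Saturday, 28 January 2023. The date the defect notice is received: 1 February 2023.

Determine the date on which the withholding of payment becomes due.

The last day of the remediation period: 21 calendar days after 28 January 2023 is 18 February 2023.
The date on which the withholding of payment becomes due: 9 calendar days after 18 February 2023 is 27 February 2023.

27 February 2023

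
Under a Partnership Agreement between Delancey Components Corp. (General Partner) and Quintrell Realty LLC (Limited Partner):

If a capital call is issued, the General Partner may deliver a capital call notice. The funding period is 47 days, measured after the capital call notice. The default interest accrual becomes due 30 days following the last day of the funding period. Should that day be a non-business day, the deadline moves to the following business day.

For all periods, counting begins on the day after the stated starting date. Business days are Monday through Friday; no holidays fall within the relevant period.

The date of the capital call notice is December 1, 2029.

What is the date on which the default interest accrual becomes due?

Adding 47 calendar days to December 1, 2029 gives January 17, 2030, which is the last day of the funding period.
The date on which the default interest accrual becomes due: 30 calendar days after January 17, 2030 is February 16, 2030. That falls on a Saturday, so it rolls to the next business day, Monday, February 18, 2030.

February 18, 2030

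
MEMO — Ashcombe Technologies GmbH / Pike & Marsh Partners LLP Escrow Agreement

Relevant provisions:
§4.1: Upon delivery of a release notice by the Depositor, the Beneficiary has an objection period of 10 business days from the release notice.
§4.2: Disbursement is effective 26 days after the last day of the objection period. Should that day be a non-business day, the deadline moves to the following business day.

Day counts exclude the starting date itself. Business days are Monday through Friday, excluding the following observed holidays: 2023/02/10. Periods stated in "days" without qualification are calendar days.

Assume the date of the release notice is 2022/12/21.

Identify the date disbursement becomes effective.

The last day of the objection period: counting 10 business days from Wednesday, 2022/12/21 (Dec 22, Dec 23, Dec 26, Dec 27, Dec 28, Dec 29, Dec 30, Jan 2, Jan 3, Jan 4, skipping weekends) reaches Wednesday, 2023/01/04.
The date disbursement becomes effective: 26 calendar days after 2023/01/04 is 2023/01/30. 2023/01/30 is a Monday and is not a listed holiday, so no roll-forward applies.

2023/01/30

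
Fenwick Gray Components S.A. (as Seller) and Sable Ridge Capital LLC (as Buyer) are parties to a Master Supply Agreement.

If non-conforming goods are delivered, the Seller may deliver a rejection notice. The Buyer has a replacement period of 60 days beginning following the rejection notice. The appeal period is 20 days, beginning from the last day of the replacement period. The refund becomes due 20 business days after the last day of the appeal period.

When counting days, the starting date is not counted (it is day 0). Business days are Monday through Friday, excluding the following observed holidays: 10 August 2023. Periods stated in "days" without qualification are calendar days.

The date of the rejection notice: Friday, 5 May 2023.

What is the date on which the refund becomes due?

22 August 2023

The last day of the replacement period: 60 calendar days after 5 May 2023 is 4 July 2023.
The last day of the appeal period: 20 calendar days after 4 July 2023 is 24 July 2023.
The date on which the refund becomes due: counting 20 business days from Monday, 24 July 2023 (Jul 25, Jul 26, Jul 27, Jul 28, …, Aug 18, Aug 21, Aug 22, skipping weekends and the listed holiday on Aug 10) reaches Tuesday, 22 August 2023.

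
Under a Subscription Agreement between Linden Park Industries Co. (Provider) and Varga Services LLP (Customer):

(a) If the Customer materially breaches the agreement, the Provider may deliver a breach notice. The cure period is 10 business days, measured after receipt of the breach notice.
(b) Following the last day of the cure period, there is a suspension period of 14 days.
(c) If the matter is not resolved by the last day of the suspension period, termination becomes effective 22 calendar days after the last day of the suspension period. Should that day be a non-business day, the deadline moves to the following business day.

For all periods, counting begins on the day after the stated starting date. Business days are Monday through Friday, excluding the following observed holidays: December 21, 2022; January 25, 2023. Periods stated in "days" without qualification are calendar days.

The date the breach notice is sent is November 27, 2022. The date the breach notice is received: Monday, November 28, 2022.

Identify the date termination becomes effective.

January 17, 2023

From Monday, November 28, 2022, 10 business days (Nov 29, Nov 30, Dec 1, Dec 2, Dec 5, Dec 6, Dec 7, Dec 8, Dec 9, Dec 12, skipping weekends) brings us to Monday, December 12, 2022, which is the last day of the cure period.
Adding 14 calendar days to December 12, 2022 gives December 26, 2022, which is the last day of the suspension period.
The date termination becomes effective: December 26, 2022 + 22 days = January 17, 2023. January 17, 2023 is a Tuesday and is not a listed holiday, so no roll-forward applies.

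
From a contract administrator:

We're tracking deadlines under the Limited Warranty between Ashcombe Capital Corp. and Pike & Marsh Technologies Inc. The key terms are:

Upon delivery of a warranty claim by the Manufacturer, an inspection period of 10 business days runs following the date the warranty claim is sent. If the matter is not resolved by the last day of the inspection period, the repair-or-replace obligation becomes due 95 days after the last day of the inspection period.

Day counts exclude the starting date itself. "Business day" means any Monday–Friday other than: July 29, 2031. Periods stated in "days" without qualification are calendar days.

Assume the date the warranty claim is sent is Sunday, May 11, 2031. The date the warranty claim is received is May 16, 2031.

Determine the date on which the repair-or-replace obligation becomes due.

August 26, 2031

The last day of the inspection period: counting 10 business days from Sunday, May 11, 2031 (May 12, May 13, May 14, May 15, May 16, May 19, May 20, May 21, May 22, May 23, skipping weekends) reaches Friday, May 23, 2031.
Adding 95 calendar days to May 23, 2031 gives August 26, 2031, which is the date on which the repair-or-replace obligation becomes due.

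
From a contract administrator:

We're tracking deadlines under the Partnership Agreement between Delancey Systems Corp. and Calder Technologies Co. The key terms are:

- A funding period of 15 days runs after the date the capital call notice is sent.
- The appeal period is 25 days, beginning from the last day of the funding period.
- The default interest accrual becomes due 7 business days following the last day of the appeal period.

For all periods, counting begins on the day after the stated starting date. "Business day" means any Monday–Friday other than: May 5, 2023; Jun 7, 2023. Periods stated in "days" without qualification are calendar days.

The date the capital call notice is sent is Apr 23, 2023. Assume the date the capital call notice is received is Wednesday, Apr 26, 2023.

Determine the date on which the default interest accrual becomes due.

Jun 14, 2023

Adding 15 calendar days to Apr 23, 2023 gives May 8, 2023, which is the last day of the funding period.
Adding 25 calendar days to May 8, 2023 gives Jun 2, 2023, which is the last day of the appeal period.
The date on which the default interest accrual becomes due: counting 7 business days from Friday, Jun 2, 2023 (Jun 5, Jun 6, Jun 8, Jun 9, Jun 12, Jun 13, Jun 14, skipping weekends and the listed holiday on Jun 7) reaches Wednesday, Jun 14, 2023.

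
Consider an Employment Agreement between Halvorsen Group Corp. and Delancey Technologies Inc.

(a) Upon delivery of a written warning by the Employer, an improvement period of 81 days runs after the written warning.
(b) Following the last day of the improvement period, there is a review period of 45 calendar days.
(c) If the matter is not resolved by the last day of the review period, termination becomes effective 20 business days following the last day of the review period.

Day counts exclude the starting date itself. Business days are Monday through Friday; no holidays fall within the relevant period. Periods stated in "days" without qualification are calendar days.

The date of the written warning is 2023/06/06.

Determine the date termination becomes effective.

2023/11/07

The last day of the improvement period: 2023/06/06 + 81 days = 2023/08/26.
The last day of the review period: 45 calendar days after 2023/08/26 is 2023/10/10.
The date termination becomes effective: counting 20 business days from Tuesday, 2023/10/10 (Oct 11, Oct 12, Oct 13, Oct 16, …, Nov 3, Nov 6, Nov 7, skipping weekends) reaches Tuesday, 2023/11/07.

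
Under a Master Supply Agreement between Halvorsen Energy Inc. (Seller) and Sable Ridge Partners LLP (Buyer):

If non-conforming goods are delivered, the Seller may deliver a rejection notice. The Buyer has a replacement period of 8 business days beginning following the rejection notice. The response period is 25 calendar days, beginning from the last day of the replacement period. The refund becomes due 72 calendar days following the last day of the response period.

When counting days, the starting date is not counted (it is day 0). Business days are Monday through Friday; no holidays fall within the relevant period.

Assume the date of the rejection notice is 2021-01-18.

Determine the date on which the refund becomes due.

2021-05-05

The last day of the replacement period: counting 8 business days from Monday, 2021-01-18 (Jan 19, Jan 20, Jan 21, Jan 22, Jan 25, Jan 26, Jan 27, Jan 28, skipping weekends) reaches Thursday, 2021-01-28.
The last day of the response period: 25 calendar days after 2021-01-28 is 2021-02-22.
The date on which the refund becomes due: 2021-02-22 + 72 days = 2021-05-05.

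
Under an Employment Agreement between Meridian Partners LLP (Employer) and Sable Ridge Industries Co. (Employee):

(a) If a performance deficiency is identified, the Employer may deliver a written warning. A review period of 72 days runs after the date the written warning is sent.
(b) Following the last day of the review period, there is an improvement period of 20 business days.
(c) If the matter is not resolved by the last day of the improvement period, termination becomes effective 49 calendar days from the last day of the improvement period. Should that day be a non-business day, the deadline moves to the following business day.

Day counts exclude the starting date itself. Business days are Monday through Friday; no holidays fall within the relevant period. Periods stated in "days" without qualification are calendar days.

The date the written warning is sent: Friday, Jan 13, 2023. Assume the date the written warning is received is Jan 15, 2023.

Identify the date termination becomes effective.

Jun 9, 2023

Adding 72 calendar days to Jan 13, 2023 gives Mar 26, 2023, which is the last day of the review period.
From Sunday, Mar 26, 2023, 20 business days (Mar 27, Mar 28, Mar 29, Mar 30, …, Apr 19, Apr 20, Apr 21, skipping weekends) brings us to Friday, Apr 21, 2023, which is the last day of the improvement period.
The date termination becomes effective: 49 calendar days after Apr 21, 2023 is Jun 9, 2023. Jun 9, 2023 is a Friday, so no roll-forward applies.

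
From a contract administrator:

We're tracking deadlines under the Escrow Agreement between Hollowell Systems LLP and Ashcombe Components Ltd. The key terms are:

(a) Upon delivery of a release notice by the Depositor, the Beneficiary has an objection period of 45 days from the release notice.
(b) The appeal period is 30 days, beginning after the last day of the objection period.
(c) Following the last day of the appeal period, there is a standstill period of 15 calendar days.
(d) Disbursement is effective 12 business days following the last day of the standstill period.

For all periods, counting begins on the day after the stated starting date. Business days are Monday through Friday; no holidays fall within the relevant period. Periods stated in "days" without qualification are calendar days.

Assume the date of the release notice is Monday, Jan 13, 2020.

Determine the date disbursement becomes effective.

Apr 28, 2020

Adding 45 calendar days to Jan 13, 2020 gives Feb 27, 2020, which is the last day of the objection period.
The last day of the appeal period: 30 calendar days after Feb 27, 2020 is Mar 28, 2020.
The last day of the standstill period: 15 calendar days after Mar 28, 2020 is Apr 12, 2020.
From Sunday, Apr 12, 2020, 12 business days (Apr 13, Apr 14, Apr 15, Apr 16, …, Apr 24, Apr 27, Apr 28, skipping weekends) brings us to Tuesday, Apr 28, 2020, which is the date disbursement becomes effective.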